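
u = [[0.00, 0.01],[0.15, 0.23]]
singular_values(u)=[0.27, 0.01]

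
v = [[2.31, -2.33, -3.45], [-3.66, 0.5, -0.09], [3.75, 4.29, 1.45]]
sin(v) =[[1.03,  2.54,  -6.89],  [-8.96,  -10.58,  -7.40],  [16.23,  17.74,  4.38]]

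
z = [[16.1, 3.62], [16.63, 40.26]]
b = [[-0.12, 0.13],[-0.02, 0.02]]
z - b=[[16.22, 3.49],[16.65, 40.24]]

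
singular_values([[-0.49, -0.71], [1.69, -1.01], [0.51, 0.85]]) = [1.97, 1.31]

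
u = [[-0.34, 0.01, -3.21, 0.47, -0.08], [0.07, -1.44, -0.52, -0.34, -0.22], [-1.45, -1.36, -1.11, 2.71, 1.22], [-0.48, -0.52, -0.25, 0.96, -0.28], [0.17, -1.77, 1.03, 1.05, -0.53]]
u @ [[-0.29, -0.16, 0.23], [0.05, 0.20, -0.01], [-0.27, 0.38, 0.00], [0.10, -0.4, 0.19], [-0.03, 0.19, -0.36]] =[[1.02, -1.37, 0.04], [0.02, -0.40, 0.05], [0.89, -1.31, -0.24], [0.29, -0.56, 0.18], [-0.3, -0.51, 0.45]]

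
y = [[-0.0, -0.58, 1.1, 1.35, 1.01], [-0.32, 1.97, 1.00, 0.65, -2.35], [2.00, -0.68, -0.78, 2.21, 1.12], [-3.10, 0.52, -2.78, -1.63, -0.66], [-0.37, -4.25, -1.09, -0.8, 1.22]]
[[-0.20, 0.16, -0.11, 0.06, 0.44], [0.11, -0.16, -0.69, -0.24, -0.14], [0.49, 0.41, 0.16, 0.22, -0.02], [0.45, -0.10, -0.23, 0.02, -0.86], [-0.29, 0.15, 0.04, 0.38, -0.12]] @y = [[-0.62, -1.33, -0.62, -0.86, -0.2], [-0.53, 0.56, 1.32, -0.98, -0.30], [-0.49, 0.61, 0.23, 0.94, -0.46], [-0.17, 3.36, 1.46, 0.69, -0.63], [-1.10, 1.14, -1.13, -0.73, -1.0]]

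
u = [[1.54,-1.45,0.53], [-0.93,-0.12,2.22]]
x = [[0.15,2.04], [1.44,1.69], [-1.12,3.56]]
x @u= [[-1.67,-0.46,4.61], [0.65,-2.29,4.52], [-5.04,1.2,7.31]]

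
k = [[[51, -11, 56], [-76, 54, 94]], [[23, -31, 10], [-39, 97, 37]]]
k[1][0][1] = -31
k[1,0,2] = 10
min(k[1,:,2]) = 10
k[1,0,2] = 10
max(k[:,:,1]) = 97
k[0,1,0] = -76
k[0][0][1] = -11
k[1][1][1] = 97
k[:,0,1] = [-11, -31]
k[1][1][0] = -39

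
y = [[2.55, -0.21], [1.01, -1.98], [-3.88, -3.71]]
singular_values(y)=[5.68, 2.84]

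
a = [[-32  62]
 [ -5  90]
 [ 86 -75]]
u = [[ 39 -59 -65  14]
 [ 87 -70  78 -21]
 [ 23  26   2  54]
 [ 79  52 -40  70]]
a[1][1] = 90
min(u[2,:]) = 2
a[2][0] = 86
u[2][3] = 54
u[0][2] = -65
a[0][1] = 62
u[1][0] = 87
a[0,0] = -32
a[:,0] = [-32, -5, 86]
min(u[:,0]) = 23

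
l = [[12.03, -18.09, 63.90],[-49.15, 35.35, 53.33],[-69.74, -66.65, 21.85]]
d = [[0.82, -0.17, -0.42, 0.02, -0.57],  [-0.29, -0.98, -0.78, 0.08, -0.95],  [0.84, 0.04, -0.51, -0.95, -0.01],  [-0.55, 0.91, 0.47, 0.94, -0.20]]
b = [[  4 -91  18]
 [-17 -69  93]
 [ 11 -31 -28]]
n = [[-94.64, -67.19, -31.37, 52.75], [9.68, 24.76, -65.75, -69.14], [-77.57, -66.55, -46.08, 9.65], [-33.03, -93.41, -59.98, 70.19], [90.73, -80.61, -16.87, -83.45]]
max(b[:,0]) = 11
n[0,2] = -31.37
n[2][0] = -77.57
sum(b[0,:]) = -69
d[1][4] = -0.953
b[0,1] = -91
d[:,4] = [-0.573, -0.953, -0.01, -0.203]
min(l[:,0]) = -69.74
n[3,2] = -59.98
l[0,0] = 12.03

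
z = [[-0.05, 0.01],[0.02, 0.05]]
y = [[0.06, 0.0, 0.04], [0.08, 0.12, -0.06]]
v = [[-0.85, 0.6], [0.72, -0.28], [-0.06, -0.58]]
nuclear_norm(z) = 0.10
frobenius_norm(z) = 0.07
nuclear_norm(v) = 1.86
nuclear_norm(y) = 0.23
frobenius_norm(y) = 0.17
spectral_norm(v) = 1.31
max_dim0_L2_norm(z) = 0.05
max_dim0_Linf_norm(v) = 0.85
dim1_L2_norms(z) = [0.05, 0.05]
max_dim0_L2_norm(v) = 1.12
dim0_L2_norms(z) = [0.05, 0.05]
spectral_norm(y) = 0.16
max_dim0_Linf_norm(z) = 0.05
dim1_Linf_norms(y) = [0.06, 0.12]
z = y @ v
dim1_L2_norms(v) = [1.04, 0.77, 0.58]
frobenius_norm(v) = 1.42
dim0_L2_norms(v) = [1.12, 0.88]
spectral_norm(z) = 0.06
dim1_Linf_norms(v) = [0.85, 0.72, 0.58]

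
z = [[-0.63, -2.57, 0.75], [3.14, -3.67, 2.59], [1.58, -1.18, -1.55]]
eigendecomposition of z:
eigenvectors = [[0.23+0.52j, 0.23-0.52j, -0.67+0.00j], [0.74+0.00j, (0.74-0j), -0.31+0.00j], [(0.3+0.17j), (0.3-0.17j), (0.68+0j)]]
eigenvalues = [(-1.64+2.79j), (-1.64-2.79j), (-2.57+0j)]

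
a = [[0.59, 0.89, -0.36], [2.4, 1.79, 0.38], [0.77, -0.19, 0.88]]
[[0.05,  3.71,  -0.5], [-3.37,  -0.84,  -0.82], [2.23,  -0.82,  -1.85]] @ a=[[8.55,  6.78,  0.95],[-4.64,  -4.35,  0.17],[-2.08,  0.87,  -2.74]]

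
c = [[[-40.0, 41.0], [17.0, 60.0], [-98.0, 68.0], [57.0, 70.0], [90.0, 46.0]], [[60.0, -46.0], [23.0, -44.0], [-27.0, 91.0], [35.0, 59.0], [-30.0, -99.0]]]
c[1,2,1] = 91.0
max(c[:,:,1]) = 91.0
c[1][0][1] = -46.0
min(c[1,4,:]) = -99.0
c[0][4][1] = 46.0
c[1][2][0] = -27.0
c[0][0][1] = 41.0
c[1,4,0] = -30.0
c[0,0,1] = 41.0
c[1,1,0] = 23.0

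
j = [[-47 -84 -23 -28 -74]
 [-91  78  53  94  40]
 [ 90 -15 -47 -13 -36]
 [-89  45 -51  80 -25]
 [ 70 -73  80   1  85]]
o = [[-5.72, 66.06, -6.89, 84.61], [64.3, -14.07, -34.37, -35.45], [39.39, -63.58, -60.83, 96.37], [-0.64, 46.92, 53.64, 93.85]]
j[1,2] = 53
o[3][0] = -0.64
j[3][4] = -25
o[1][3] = -35.45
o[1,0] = 64.3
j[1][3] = 94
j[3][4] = -25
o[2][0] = 39.39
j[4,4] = 85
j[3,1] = 45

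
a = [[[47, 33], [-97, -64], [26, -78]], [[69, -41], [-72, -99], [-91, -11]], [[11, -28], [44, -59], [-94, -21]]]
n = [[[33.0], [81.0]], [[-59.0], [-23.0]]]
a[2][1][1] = -59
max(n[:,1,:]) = 81.0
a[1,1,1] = -99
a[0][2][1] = -78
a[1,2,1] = -11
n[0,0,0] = 33.0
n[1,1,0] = -23.0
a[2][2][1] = -21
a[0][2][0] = 26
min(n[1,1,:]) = -23.0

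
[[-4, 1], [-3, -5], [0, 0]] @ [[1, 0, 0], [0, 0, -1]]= [[-4, 0, -1], [-3, 0, 5], [0, 0, 0]]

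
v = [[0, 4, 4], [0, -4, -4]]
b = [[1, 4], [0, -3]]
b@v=[[0, -12, -12], [0, 12, 12]]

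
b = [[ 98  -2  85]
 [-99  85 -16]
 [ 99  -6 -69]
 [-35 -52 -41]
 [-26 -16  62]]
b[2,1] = -6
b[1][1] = 85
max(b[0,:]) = 98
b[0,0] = 98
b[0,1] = -2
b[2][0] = 99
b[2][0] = 99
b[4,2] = 62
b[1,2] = -16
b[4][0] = -26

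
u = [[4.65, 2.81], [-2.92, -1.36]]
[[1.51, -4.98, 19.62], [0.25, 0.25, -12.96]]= u@[[-1.47, 3.22, 5.18],[2.97, -7.10, -1.59]]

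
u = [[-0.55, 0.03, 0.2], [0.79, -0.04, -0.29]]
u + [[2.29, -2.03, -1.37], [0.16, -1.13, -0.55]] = [[1.74,-2.00,-1.17], [0.95,-1.17,-0.84]]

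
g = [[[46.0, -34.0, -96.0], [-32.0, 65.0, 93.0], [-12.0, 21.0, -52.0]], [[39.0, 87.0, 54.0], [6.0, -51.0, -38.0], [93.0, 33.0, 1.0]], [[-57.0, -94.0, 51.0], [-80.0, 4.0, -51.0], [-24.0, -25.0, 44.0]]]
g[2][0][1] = -94.0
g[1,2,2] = 1.0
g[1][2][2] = 1.0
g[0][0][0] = 46.0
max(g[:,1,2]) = 93.0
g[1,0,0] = 39.0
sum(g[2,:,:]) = -232.0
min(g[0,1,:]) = -32.0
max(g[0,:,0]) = 46.0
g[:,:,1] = [[-34.0, 65.0, 21.0], [87.0, -51.0, 33.0], [-94.0, 4.0, -25.0]]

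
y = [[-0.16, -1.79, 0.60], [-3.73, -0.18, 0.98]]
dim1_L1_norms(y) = [2.55, 4.89]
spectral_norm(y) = 3.89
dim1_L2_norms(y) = [1.89, 3.86]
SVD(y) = [[0.13, 0.99], [0.99, -0.13]] @ diag([3.8862520712074726, 1.8418590714372323]) @ [[-0.96, -0.11, 0.27], [0.18, -0.95, 0.25]]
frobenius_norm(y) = 4.30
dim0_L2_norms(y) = [3.73, 1.8, 1.15]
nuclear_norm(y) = 5.73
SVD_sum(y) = [[-0.48, -0.05, 0.14], [-3.69, -0.41, 1.04]] + [[0.32, -1.74, 0.46], [-0.04, 0.23, -0.06]]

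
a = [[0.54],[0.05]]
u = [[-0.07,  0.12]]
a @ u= [[-0.04, 0.06], [-0.00, 0.01]]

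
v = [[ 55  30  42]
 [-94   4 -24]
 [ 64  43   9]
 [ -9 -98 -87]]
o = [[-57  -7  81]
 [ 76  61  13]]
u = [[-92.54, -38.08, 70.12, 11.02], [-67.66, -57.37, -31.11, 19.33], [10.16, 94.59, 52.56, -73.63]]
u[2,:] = [10.16, 94.59, 52.56, -73.63]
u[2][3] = -73.63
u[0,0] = -92.54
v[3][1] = -98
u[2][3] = -73.63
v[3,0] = -9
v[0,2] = 42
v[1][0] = -94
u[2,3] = -73.63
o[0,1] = -7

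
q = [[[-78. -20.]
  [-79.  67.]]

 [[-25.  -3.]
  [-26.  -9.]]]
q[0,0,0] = -78.0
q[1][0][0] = -25.0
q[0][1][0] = -79.0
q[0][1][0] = -79.0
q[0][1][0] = -79.0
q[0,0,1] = -20.0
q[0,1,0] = -79.0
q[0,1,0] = -79.0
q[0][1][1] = 67.0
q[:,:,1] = [[-20.0, 67.0], [-3.0, -9.0]]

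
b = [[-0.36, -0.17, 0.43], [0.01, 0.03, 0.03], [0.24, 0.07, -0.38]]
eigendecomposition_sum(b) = [[-0.33, -0.12, 0.47],  [-0.01, -0.0, 0.01],  [0.26, 0.09, -0.36]] + [[-0.02, -0.03, -0.03], [0.01, 0.02, 0.02], [-0.01, -0.02, -0.02]] + [[-0.0, -0.01, -0.01], [0.0, 0.02, 0.01], [-0.0, -0.01, -0.0]]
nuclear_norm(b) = 0.82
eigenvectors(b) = [[0.79, -0.8, 0.64], [0.01, 0.39, -0.73], [-0.61, -0.46, 0.26]]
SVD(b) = [[-0.79, 0.53, 0.31], [-0.01, -0.53, 0.85], [0.61, 0.67, 0.42]] @ diag([0.738720410066057, 0.0805071734349009, 0.003278837806225264]) @ [[0.58, 0.24, -0.78],[-0.42, -0.73, -0.54],[-0.69, 0.65, -0.32]]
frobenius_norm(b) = 0.74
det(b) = 0.00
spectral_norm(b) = 0.74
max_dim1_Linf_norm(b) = 0.43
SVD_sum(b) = [[-0.34, -0.14, 0.45], [-0.01, -0.0, 0.01], [0.26, 0.11, -0.35]] + [[-0.02, -0.03, -0.02], [0.02, 0.03, 0.02], [-0.02, -0.04, -0.03]] + [[-0.00, 0.00, -0.0], [-0.00, 0.00, -0.0], [-0.00, 0.0, -0.0]]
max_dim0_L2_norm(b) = 0.57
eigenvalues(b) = [-0.69, -0.03, 0.01]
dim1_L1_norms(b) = [0.96, 0.07, 0.69]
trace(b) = -0.71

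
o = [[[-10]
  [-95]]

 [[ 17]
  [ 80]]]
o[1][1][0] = 80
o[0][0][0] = -10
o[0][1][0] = -95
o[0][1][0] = -95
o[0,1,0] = -95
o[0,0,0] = -10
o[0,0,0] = -10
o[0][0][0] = -10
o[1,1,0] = 80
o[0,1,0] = -95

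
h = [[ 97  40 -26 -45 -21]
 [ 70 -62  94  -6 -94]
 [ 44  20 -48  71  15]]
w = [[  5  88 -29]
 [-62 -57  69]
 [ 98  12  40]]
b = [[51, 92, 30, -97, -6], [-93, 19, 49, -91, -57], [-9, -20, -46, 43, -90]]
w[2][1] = 12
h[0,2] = -26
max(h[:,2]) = 94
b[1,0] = -93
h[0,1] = 40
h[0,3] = -45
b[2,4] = -90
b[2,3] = 43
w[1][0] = -62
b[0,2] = 30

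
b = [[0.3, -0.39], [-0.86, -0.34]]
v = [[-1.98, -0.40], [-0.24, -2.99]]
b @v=[[-0.5,1.05], [1.78,1.36]]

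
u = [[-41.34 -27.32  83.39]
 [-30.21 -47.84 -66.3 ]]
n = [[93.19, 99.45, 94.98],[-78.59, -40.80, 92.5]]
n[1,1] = -40.8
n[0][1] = 99.45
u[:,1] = [-27.32, -47.84]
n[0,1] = 99.45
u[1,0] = -30.21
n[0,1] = 99.45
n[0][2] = 94.98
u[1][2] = -66.3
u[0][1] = -27.32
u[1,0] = -30.21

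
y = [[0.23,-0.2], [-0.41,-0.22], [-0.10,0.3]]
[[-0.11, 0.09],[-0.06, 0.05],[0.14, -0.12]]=y @[[-0.1, 0.08],[0.45, -0.37]]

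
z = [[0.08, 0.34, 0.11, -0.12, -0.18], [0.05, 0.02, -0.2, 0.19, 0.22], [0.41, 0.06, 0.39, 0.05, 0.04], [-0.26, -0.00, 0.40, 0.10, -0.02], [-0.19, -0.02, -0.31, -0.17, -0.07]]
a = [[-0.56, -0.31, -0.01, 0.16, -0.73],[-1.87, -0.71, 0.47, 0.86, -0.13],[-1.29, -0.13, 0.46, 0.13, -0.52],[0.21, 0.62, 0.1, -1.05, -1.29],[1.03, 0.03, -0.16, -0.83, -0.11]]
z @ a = [[-1.03, -0.36, 0.23, 0.59, 0.01],[0.46, 0.12, -0.10, -0.38, -0.20],[-0.79, -0.19, 0.2, 0.08, -0.58],[-0.37, 0.09, 0.2, -0.08, -0.15],[0.44, 0.01, -0.16, 0.15, 0.53]]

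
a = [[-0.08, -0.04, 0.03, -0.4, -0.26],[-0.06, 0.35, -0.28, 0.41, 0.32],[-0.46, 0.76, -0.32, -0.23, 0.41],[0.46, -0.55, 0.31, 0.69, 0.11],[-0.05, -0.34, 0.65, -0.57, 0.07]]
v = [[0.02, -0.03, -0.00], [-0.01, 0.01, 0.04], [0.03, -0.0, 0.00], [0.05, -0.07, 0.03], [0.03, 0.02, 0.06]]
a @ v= [[-0.03,  0.02,  -0.03], [0.02,  -0.02,  0.05], [-0.03,  0.05,  0.05], [0.06,  -0.07,  0.01], [-0.00,  0.04,  -0.03]]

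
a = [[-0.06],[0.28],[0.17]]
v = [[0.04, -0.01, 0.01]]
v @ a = [[-0.0]]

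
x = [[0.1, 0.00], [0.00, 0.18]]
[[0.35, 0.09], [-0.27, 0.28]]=x @ [[3.5, 0.87], [-1.51, 1.55]]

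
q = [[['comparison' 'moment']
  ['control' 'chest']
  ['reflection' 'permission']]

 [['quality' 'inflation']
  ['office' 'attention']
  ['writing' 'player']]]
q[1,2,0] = 'writing'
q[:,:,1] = [['moment', 'chest', 'permission'], ['inflation', 'attention', 'player']]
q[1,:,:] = [['quality', 'inflation'], ['office', 'attention'], ['writing', 'player']]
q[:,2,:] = [['reflection', 'permission'], ['writing', 'player']]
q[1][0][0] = 'quality'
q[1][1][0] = 'office'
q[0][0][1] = 'moment'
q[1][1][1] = 'attention'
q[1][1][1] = 'attention'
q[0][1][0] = 'control'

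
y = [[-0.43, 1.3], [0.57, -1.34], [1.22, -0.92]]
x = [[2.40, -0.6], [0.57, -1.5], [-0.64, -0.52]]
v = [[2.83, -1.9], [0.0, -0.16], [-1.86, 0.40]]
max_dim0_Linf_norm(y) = 1.34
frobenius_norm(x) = 3.06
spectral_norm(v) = 3.85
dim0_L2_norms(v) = [3.39, 1.95]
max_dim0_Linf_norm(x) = 2.4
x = v + y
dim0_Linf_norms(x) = [2.4, 1.5]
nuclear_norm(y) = 3.10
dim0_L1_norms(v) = [4.69, 2.46]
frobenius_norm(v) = 3.91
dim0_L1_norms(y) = [2.22, 3.56]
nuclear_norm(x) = 4.13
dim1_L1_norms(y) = [1.73, 1.91, 2.14]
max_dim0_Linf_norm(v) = 2.83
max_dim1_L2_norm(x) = 2.47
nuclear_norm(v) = 4.49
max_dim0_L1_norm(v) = 4.69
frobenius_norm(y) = 2.52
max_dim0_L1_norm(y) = 3.56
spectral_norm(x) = 2.71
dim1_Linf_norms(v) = [2.83, 0.16, 1.86]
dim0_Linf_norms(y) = [1.22, 1.34]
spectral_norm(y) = 2.42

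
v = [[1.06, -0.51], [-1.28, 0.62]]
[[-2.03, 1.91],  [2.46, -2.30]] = v @ [[-1.14, 2.19], [1.62, 0.81]]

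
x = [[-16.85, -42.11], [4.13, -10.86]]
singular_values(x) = [46.18, 7.73]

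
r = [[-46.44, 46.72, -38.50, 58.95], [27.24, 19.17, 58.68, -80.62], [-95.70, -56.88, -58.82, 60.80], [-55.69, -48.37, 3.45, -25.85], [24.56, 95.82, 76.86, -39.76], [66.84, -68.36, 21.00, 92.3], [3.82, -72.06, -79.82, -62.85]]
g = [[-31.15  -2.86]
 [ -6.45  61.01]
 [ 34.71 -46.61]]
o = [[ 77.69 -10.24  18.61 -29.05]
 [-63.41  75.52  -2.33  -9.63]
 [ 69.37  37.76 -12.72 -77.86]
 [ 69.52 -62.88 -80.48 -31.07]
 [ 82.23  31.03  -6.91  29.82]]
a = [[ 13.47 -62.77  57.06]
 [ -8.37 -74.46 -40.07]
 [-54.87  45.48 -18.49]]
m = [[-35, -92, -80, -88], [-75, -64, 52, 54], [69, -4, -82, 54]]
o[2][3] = -77.86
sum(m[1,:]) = -33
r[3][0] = -55.69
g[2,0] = 34.71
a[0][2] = 57.06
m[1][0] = -75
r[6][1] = -72.06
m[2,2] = -82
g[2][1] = -46.61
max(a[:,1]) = 45.48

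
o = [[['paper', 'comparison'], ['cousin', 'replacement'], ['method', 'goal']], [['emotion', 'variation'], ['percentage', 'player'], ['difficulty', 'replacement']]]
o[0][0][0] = 'paper'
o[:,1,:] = [['cousin', 'replacement'], ['percentage', 'player']]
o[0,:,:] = [['paper', 'comparison'], ['cousin', 'replacement'], ['method', 'goal']]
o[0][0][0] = 'paper'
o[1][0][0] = 'emotion'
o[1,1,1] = 'player'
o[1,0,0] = 'emotion'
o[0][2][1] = 'goal'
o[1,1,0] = 'percentage'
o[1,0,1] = 'variation'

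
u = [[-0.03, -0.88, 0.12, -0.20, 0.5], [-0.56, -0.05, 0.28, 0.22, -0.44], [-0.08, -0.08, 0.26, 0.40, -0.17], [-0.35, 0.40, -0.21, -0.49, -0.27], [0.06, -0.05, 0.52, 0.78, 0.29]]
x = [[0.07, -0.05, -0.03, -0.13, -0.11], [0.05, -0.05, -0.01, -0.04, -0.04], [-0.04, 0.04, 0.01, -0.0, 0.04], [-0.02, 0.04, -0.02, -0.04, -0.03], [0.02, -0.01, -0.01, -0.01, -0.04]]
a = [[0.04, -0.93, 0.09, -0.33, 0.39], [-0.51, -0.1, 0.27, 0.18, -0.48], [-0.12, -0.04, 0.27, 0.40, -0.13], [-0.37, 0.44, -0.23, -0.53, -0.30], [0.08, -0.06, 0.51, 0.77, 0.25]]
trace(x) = -0.05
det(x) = 0.00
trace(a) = -0.07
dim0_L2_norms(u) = [0.67, 0.97, 0.69, 1.05, 0.79]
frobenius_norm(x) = 0.24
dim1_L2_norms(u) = [1.04, 0.8, 0.52, 0.8, 0.98]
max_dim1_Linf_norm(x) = 0.13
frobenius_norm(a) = 1.92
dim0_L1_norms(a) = [1.12, 1.57, 1.37, 2.21, 1.55]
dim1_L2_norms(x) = [0.19, 0.09, 0.07, 0.07, 0.05]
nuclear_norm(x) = 0.35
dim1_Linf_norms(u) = [0.88, 0.56, 0.4, 0.49, 0.78]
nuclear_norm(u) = 3.47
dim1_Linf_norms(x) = [0.13, 0.05, 0.04, 0.04, 0.04]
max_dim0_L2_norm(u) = 1.05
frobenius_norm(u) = 1.90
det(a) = 0.00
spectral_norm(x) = 0.22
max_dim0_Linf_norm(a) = 0.93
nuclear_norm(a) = 3.46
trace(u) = -0.02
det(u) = 0.01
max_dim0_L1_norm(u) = 2.09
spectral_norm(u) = 1.31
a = u + x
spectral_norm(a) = 1.30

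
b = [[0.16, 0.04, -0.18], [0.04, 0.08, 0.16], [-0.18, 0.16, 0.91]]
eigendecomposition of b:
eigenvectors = [[-0.21, -0.84, -0.51], [0.16, -0.54, 0.82], [0.97, -0.09, -0.25]]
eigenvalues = [0.98, 0.17, 0.01]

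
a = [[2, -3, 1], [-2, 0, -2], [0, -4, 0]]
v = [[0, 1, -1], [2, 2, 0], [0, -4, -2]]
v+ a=[[2, -2, 0], [0, 2, -2], [0, -8, -2]]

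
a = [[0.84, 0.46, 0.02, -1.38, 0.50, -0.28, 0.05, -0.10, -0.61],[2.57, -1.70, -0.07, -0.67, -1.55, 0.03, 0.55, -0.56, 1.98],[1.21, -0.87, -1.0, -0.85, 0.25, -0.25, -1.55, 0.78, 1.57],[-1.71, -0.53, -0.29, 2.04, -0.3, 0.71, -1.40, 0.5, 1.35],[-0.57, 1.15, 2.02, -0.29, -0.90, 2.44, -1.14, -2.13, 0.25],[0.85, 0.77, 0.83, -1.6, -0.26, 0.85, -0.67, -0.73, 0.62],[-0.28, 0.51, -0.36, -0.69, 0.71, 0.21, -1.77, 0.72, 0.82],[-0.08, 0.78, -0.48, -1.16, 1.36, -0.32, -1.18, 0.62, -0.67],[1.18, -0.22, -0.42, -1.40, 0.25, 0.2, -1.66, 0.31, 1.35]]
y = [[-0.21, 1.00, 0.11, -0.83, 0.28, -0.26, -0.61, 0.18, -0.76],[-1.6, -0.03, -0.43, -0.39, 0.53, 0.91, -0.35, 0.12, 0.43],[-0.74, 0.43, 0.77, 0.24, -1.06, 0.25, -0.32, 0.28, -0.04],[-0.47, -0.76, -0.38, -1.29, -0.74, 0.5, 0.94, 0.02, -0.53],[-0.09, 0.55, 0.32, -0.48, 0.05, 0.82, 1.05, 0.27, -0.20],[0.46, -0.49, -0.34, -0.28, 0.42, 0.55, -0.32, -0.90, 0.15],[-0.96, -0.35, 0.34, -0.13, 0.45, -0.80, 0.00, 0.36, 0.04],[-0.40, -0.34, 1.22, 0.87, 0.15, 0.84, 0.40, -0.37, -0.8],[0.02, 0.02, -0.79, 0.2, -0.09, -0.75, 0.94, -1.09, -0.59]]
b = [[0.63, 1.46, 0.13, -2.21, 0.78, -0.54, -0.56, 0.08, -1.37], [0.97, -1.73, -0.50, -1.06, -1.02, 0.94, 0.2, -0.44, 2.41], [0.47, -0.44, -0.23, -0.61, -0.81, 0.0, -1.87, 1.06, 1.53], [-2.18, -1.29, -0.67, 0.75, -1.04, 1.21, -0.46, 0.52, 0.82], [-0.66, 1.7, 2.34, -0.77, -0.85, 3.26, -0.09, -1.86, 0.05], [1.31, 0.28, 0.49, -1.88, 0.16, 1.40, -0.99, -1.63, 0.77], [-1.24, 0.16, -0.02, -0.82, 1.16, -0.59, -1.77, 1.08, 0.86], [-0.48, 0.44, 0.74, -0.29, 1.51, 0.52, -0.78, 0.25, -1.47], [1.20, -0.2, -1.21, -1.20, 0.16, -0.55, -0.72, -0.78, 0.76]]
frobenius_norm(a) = 9.37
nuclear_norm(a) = 19.20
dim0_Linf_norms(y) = [1.6, 1.0, 1.22, 1.29, 1.06, 0.91, 1.05, 1.09, 0.8]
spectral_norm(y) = 2.59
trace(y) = -1.12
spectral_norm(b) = 5.60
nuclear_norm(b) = 24.54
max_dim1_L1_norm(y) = 5.63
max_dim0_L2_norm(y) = 2.16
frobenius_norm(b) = 10.06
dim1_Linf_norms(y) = [1.0, 1.6, 1.06, 1.29, 1.05, 0.9, 0.96, 1.22, 1.09]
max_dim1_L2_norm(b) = 4.92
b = y + a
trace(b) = -0.79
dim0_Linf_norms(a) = [2.57, 1.7, 2.02, 2.04, 1.55, 2.44, 1.77, 2.13, 1.98]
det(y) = -35.07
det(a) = -0.00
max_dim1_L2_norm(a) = 4.3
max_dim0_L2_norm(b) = 4.02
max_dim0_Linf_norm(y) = 1.6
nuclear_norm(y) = 15.04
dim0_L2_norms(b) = [3.42, 3.2, 2.91, 3.64, 2.79, 4.02, 3.05, 3.09, 3.84]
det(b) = -128.39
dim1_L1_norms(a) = [4.24, 9.68, 8.33, 8.83, 10.89, 7.18, 6.07, 6.65, 6.99]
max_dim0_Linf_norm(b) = 3.26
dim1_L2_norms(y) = [1.7, 2.08, 1.66, 2.14, 1.59, 1.44, 1.47, 2.05, 1.91]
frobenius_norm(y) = 5.40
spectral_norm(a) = 5.37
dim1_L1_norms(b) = [7.76, 9.27, 7.02, 8.94, 11.58, 8.91, 7.7, 6.48, 6.78]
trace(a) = 0.33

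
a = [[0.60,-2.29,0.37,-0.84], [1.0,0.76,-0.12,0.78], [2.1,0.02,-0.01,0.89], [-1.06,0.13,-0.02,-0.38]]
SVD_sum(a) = [[-0.48, -0.17, 0.03, -0.28], [1.18, 0.41, -0.07, 0.69], [1.79, 0.62, -0.1, 1.05], [-0.84, -0.29, 0.05, -0.49]] + [[1.08, -2.12, 0.34, -0.56], [-0.18, 0.35, -0.06, 0.09], [0.31, -0.6, 0.10, -0.16], [-0.22, 0.42, -0.07, 0.11]] + [[0.0,  0.0,  0.00,  -0.0], [0.00,  0.0,  0.0,  -0.00], [-0.0,  -0.00,  -0.00,  0.0], [-0.00,  -0.00,  -0.00,  0.00]] + [[-0.0, -0.00, 0.0, 0.0], [-0.0, -0.00, 0.0, 0.0], [-0.0, -0.00, 0.00, 0.0], [-0.0, -0.0, 0.00, 0.0]]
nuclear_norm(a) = 5.51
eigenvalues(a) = [(0.51+0.51j), (0.51-0.51j), (-0.05+0j), 0j]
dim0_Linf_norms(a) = [2.1, 2.29, 0.37, 0.89]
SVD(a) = [[0.21, 0.93, 0.24, 0.17],[-0.50, -0.15, 0.78, 0.35],[-0.76, 0.27, -0.54, 0.24],[0.36, -0.19, -0.21, 0.89]] @ diag([2.8512547958759664, 2.646736068837319, 0.005672884319847919, 0.001445438814837776]) @ [[-0.83, -0.29, 0.05, -0.48],[0.44, -0.86, 0.14, -0.23],[0.07, 0.23, 0.96, -0.16],[-0.35, -0.36, 0.25, 0.83]]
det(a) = -0.00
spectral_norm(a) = 2.85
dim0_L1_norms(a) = [4.76, 3.2, 0.52, 2.89]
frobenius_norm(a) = 3.89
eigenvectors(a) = [[(-0.35-0.19j), (-0.35+0.19j), (0.14+0j), -0.35+0.00j], [-0.32+0.07j, (-0.32-0.07j), 0.31+0.00j, (-0.4+0j)], [(-0.76+0j), -0.76-0.00j, 0.86+0.00j, (-0+0j)], [0.39+0.01j, (0.39-0.01j), -0.37+0.00j, (0.84+0j)]]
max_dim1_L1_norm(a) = 4.1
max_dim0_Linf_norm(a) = 2.29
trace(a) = 0.97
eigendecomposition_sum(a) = [[(0.29+0.54j), -1.18+1.98j, (0.19-0.31j), (-0.44+1.17j)], [0.47+0.19j, (0.31+1.89j), (-0.04-0.3j), (0.35+0.98j)], [0.97+0.65j, -0.19+4.39j, 0.05-0.69j, 0.32+2.37j], [-0.50-0.35j, 0.15-2.28j, (-0.03+0.36j), -0.14-1.23j]] + [[(0.29-0.54j), -1.18-1.98j, (0.19+0.31j), -0.44-1.17j], [0.47-0.19j, (0.31-1.89j), (-0.04+0.3j), (0.35-0.98j)], [0.97-0.65j, (-0.19-4.39j), 0.05+0.69j, 0.32-2.37j], [(-0.5+0.35j), 0.15+2.28j, (-0.03-0.36j), -0.14+1.23j]] + [[0.02+0.00j, 0.06+0.00j, -0.02-0.00j, 0.04+0.00j], [0.06+0.00j, 0.14+0.00j, -0.04-0.00j, 0.09+0.00j], [0.15+0.00j, (0.39+0j), -0.11-0.00j, 0.25+0.00j], [(-0.06-0j), (-0.17-0j), (0.05+0j), -0.11-0.00j]] + [[-0.00-0.00j, (-0+0j), -0.00-0.00j, (-0+0j)], [-0.00-0.00j, (-0+0j), -0.00-0.00j, -0.00+0.00j], [(-0-0j), (-0+0j), -0.00-0.00j, -0.00+0.00j], [0.00+0.00j, -0j, 0.00+0.00j, -0j]]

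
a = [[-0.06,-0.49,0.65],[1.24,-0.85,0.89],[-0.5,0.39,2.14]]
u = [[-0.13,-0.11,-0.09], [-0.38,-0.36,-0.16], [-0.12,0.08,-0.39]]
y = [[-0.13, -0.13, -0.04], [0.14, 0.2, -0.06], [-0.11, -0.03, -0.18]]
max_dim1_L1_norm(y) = 0.4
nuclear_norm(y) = 0.52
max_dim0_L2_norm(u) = 0.43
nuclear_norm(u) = 0.98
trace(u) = -0.88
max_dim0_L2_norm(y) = 0.24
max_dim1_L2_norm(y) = 0.25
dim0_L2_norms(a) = [1.34, 1.06, 2.41]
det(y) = 0.00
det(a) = 1.69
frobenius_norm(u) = 0.71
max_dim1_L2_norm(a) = 2.23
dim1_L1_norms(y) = [0.3, 0.4, 0.32]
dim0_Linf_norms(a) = [1.24, 0.85, 2.14]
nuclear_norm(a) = 4.48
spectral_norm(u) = 0.61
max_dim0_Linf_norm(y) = 0.2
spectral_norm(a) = 2.41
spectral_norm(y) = 0.32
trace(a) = 1.23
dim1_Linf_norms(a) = [0.65, 1.24, 2.14]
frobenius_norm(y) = 0.38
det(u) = 0.00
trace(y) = -0.11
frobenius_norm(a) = 2.95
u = a @ y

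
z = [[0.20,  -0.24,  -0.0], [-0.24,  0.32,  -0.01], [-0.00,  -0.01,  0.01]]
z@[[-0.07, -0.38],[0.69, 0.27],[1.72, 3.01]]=[[-0.18, -0.14], [0.22, 0.15], [0.01, 0.03]]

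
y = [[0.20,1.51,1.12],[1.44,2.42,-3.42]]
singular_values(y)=[4.43, 1.89]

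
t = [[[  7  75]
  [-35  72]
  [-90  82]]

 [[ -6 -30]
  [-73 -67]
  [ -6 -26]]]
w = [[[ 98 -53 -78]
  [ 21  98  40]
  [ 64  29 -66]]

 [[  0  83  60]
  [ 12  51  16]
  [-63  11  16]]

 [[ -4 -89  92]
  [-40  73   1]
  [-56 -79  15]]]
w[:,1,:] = [[21, 98, 40], [12, 51, 16], [-40, 73, 1]]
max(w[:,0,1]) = 83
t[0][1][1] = 72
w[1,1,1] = 51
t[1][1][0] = -73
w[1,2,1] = 11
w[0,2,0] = 64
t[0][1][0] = -35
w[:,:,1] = [[-53, 98, 29], [83, 51, 11], [-89, 73, -79]]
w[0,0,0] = 98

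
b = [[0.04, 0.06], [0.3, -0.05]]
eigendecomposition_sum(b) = [[0.09, 0.03], [0.14, 0.05]] + [[-0.05, 0.03], [0.16, -0.10]]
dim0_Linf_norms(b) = [0.3, 0.06]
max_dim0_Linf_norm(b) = 0.3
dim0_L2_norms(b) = [0.3, 0.08]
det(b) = -0.02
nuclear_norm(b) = 0.37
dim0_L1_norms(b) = [0.34, 0.11]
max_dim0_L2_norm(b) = 0.3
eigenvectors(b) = [[0.53, -0.31], [0.85, 0.95]]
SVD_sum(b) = [[0.03, -0.0], [0.3, -0.04]] + [[0.01,0.06], [-0.00,-0.01]]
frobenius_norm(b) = 0.31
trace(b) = -0.01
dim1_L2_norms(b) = [0.07, 0.3]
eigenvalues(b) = [0.14, -0.15]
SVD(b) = [[-0.10,-0.99], [-0.99,0.1]] @ diag([0.30564387464743775, 0.06543563165815158]) @ [[-0.99,0.14], [-0.14,-0.99]]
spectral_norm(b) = 0.31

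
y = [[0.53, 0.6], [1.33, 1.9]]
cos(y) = [[0.66, -0.45], [-1.00, -0.36]]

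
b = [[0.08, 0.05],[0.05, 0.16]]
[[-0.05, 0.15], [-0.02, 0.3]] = b @ [[-0.69, 0.85], [0.1, 1.58]]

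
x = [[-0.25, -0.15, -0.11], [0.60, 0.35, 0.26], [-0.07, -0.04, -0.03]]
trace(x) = 0.07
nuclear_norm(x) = 0.81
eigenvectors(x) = [[-0.43+0.05j, -0.43-0.05j, (-0.18+0j)], [0.90+0.00j, (0.9-0j), -0.37+0.00j], [-0.09-0.01j, (-0.09+0.01j), (0.91+0j)]]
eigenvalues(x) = [(0.03+0.03j), (0.03-0.03j), 0j]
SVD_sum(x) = [[-0.25, -0.15, -0.11], [0.6, 0.35, 0.26], [-0.07, -0.04, -0.03]] + [[0.00, -0.0, -0.00], [0.00, -0.00, -0.00], [-0.00, 0.00, 0.00]] + [[0.0, 0.00, -0.00], [0.0, 0.0, -0.0], [0.00, 0.00, -0.00]]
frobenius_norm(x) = 0.81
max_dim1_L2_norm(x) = 0.74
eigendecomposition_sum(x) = [[(-0.12+0.18j), -0.08+0.09j, -0.06+0.07j],[(0.3-0.33j), (0.17-0.16j), 0.13-0.13j],[-0.03+0.03j, -0.02+0.01j, (-0.02+0.01j)]] + [[-0.12-0.18j, -0.08-0.09j, (-0.06-0.07j)],[(0.3+0.33j), 0.17+0.16j, (0.13+0.13j)],[(-0.03-0.03j), (-0.02-0.01j), (-0.02-0.01j)]] + [[(-0+0j), -0.00+0.00j, -0.00+0.00j], [-0.00+0.00j, -0.00+0.00j, -0.00+0.00j], [0.00-0.00j, -0j, -0j]]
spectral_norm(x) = 0.81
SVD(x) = [[-0.39, -0.9, 0.19], [0.92, -0.35, 0.19], [-0.11, 0.25, 0.96]] @ diag([0.8090658970672592, 0.0035176985020232573, 4.2366803116900244e-18]) @ [[0.81, 0.47, 0.35], [-0.56, 0.80, 0.21], [0.18, 0.37, -0.91]]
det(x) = 0.00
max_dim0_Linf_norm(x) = 0.6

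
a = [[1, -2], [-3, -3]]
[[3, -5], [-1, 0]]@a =[[18, 9], [-1, 2]]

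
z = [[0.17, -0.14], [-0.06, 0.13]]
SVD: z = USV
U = [[-0.85, 0.53], [0.53, 0.85]]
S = [0.26, 0.05]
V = [[-0.68, 0.73], [0.73, 0.68]]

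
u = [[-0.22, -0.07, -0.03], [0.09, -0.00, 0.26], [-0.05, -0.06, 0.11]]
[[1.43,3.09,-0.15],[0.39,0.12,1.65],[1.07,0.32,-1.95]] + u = [[1.21, 3.02, -0.18], [0.48, 0.12, 1.91], [1.02, 0.26, -1.84]]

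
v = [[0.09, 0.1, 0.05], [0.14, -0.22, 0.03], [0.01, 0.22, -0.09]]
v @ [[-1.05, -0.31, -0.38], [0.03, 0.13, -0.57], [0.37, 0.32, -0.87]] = [[-0.07, 0.00, -0.13], [-0.14, -0.06, 0.05], [-0.04, -0.0, -0.05]]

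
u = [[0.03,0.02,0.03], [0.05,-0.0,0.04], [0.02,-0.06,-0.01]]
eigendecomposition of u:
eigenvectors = [[(0.64+0j), (-0.48-0.14j), -0.48+0.14j],[(0.49+0j), -0.30-0.31j, -0.30+0.31j],[-0.59+0.00j, 0.75+0.00j, 0.75-0.00j]]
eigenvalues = [(0.02+0j), 0.02j, -0.02j]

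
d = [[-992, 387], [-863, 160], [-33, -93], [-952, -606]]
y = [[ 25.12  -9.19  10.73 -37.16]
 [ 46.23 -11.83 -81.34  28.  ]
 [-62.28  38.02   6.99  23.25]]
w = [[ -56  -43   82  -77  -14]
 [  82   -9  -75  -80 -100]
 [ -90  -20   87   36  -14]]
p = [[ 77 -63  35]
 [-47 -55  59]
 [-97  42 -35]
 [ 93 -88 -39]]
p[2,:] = [-97, 42, -35]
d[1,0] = -863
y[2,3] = 23.25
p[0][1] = -63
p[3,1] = -88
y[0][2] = 10.73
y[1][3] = 28.0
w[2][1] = -20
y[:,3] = [-37.16, 28.0, 23.25]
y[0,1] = -9.19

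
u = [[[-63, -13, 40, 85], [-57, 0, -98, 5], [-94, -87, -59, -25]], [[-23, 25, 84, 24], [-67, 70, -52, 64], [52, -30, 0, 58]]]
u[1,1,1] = 70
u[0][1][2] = -98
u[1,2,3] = 58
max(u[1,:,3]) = 64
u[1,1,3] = 64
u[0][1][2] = -98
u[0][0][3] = 85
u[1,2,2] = 0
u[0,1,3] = 5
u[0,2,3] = -25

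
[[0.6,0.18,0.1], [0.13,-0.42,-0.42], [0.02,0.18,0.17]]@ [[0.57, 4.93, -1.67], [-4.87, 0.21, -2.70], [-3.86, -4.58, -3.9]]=[[-0.92, 2.54, -1.88],[3.74, 2.48, 2.55],[-1.52, -0.64, -1.18]]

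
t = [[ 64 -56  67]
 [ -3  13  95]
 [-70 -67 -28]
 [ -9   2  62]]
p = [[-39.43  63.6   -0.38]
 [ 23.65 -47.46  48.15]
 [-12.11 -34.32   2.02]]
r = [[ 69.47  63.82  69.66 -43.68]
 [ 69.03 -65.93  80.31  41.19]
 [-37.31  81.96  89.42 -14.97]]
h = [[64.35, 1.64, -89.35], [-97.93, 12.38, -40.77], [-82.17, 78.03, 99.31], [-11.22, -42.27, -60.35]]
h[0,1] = 1.64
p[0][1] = 63.6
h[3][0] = -11.22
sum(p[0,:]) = 23.790000000000003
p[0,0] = -39.43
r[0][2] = 69.66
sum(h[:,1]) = 49.779999999999994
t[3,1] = 2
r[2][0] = -37.31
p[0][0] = -39.43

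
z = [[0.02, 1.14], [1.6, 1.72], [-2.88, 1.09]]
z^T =[[0.02, 1.60, -2.88], [1.14, 1.72, 1.09]]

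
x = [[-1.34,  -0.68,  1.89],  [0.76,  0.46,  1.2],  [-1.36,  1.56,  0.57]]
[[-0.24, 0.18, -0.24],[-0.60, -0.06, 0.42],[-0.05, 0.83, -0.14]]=x @ [[-0.22, -0.27, 0.29],[-0.11, 0.29, 0.12],[-0.32, 0.01, 0.12]]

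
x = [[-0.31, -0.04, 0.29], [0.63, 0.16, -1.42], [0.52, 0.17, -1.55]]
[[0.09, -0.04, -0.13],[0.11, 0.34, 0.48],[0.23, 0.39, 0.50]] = x @ [[-0.64, -0.13, 0.17], [0.39, -0.12, 0.57], [-0.32, -0.31, -0.20]]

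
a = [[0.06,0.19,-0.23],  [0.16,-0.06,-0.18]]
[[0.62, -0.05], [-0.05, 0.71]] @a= [[0.03, 0.12, -0.13], [0.11, -0.05, -0.12]]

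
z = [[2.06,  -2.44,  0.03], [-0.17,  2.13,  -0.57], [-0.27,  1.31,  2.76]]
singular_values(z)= [3.99, 2.7, 1.13]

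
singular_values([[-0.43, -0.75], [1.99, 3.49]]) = [4.11, 0.0]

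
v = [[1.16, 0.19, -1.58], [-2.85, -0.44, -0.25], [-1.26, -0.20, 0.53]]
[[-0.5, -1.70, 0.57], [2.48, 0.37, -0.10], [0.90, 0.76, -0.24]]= v@[[-0.86, -0.12, 0.18],[0.11, -0.59, -0.76],[-0.30, 0.92, -0.32]]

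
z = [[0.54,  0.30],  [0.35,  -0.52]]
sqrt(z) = [[(0.74+0.06j),0.19-0.19j], [0.22-0.22j,0.06+0.72j]]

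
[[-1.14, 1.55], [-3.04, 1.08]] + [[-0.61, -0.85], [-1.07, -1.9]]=[[-1.75, 0.70], [-4.11, -0.82]]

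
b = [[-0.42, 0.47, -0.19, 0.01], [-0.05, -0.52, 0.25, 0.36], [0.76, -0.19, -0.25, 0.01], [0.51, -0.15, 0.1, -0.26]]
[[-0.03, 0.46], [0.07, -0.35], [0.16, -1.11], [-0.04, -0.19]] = b @ [[0.03, -0.82], [-0.20, 0.80], [-0.38, 1.31], [0.18, -0.85]]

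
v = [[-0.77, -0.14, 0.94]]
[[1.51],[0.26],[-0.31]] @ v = [[-1.16,-0.21,1.42], [-0.2,-0.04,0.24], [0.24,0.04,-0.29]]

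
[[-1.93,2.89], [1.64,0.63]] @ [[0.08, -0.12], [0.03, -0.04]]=[[-0.07,0.12], [0.15,-0.22]]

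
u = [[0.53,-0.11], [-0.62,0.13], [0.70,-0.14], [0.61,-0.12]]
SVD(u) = [[-0.43, 0.37], [0.50, -0.64], [-0.57, -0.33], [-0.49, -0.59]] @ diag([1.261094618995808, 0.00635310473845448]) @ [[-0.98, 0.20],[-0.20, -0.98]]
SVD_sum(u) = [[0.53, -0.11], [-0.62, 0.13], [0.70, -0.14], [0.61, -0.12]] + [[-0.0, -0.0], [0.00, 0.0], [0.0, 0.0], [0.00, 0.00]]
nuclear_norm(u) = 1.27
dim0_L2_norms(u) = [1.24, 0.25]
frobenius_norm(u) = 1.26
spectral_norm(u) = 1.26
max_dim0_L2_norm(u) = 1.24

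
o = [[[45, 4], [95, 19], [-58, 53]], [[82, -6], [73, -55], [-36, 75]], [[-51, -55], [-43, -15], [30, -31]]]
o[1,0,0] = 82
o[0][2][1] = 53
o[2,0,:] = [-51, -55]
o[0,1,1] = 19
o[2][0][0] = -51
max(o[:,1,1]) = 19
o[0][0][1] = 4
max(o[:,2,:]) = 75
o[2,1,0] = -43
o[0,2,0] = -58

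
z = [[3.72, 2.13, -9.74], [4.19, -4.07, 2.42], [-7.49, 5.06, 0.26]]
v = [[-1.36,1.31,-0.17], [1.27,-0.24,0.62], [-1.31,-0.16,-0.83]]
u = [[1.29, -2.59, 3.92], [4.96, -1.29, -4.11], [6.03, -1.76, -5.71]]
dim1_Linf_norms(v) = [1.36, 1.27, 1.31]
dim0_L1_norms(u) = [12.28, 5.64, 13.74]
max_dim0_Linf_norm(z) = 9.74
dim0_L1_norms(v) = [3.94, 1.71, 1.62]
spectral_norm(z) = 11.15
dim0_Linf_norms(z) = [7.49, 5.06, 9.74]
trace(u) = -5.71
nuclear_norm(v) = 3.75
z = v @ u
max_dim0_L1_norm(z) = 15.4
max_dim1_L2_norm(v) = 1.9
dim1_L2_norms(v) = [1.9, 1.43, 1.56]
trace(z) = -0.09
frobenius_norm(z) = 15.33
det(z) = -0.00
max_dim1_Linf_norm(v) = 1.36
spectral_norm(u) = 10.80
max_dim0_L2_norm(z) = 10.04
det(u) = -12.72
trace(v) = -2.43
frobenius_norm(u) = 11.79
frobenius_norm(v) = 2.84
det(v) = -0.00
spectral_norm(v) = 2.60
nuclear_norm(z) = 21.67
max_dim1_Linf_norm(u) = 6.03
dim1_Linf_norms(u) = [3.92, 4.96, 6.03]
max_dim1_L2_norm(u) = 8.49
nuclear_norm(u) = 15.77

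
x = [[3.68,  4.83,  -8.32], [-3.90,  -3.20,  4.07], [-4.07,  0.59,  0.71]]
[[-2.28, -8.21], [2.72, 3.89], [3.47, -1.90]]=x @[[-0.83, 0.44], [0.16, -0.95], [0.00, 0.63]]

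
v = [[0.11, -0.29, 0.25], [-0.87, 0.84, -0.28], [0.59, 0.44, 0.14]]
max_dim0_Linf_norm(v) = 0.87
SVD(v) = [[-0.25, 0.18, -0.95], [0.96, -0.11, -0.28], [-0.15, -0.98, -0.15]] @ diag([1.2956370262822, 0.7394014971372846, 0.18844129631734133]) @ [[-0.73,0.63,-0.27], [-0.63,-0.77,-0.08], [0.26,-0.11,-0.96]]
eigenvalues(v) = [-0.37, 0.94, 0.52]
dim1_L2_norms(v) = [0.4, 1.24, 0.75]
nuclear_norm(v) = 2.22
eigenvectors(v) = [[0.55, 0.22, -0.00], [0.21, -0.91, 0.65], [-0.81, -0.34, 0.76]]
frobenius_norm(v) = 1.50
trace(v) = 1.09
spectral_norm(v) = 1.30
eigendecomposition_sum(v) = [[-0.23,  -0.08,  0.07], [-0.09,  -0.03,  0.03], [0.35,  0.12,  -0.10]] + [[0.35, -0.21, 0.18], [-1.47, 0.88, -0.77], [-0.55, 0.33, -0.29]] + [[-0.00, 0.0, -0.00], [0.69, -0.01, 0.46], [0.79, -0.01, 0.53]]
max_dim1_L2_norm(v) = 1.24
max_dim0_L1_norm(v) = 1.57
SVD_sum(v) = [[0.24, -0.21, 0.09], [-0.91, 0.77, -0.34], [0.14, -0.12, 0.05]] + [[-0.08, -0.10, -0.01], [0.05, 0.06, 0.01], [0.46, 0.56, 0.06]] + [[-0.05, 0.02, 0.17],  [-0.01, 0.01, 0.05],  [-0.01, 0.00, 0.03]]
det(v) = -0.18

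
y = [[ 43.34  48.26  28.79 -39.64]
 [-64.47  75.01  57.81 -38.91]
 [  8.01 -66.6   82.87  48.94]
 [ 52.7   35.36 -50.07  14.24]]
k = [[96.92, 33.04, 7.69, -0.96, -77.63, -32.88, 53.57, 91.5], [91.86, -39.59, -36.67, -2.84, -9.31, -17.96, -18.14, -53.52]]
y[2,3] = 48.94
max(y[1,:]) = 75.01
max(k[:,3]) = -0.96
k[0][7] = 91.5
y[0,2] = 28.79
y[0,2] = 28.79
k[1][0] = 91.86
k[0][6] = 53.57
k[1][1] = -39.59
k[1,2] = -36.67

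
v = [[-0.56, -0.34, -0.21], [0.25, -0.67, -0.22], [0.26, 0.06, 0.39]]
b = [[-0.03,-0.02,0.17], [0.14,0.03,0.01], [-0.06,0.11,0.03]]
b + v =[[-0.59, -0.36, -0.04],  [0.39, -0.64, -0.21],  [0.2, 0.17, 0.42]]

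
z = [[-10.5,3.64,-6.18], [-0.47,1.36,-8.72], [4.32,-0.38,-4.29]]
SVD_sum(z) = [[-8.37, 3.39, -8.4], [-4.50, 1.82, -4.51], [0.08, -0.03, 0.08]] + [[-2.13, 0.21, 2.21], [4.05, -0.4, -4.20], [4.22, -0.42, -4.38]] + [[0.01, 0.03, 0.00], [-0.02, -0.06, -0.01], [0.02, 0.07, 0.01]]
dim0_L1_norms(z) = [15.29, 5.38, 19.19]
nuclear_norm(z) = 23.10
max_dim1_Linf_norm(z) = 10.5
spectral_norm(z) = 14.01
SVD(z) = [[-0.88, 0.34, 0.33], [-0.47, -0.65, -0.59], [0.01, -0.68, 0.73]] @ diag([14.00567008493372, 8.99121887569311, 0.10482652990785336]) @ [[0.68, -0.28, 0.68], [-0.69, 0.07, 0.72], [0.24, 0.96, 0.14]]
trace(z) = -13.43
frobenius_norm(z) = 16.64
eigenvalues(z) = [(-6.57+1.75j), (-6.57-1.75j), (-0.29+0j)]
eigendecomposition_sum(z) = [[(-5.28-3.54j),(1.88+1.79j),(-3.16-5.17j)], [-0.37+10.86j,0.91-4.34j,-4.65+9.26j], [(2.14+10.15j),(-0.15-4.23j),-2.20+9.63j]] + [[-5.28+3.54j, 1.88-1.79j, (-3.16+5.17j)], [-0.37-10.86j, (0.91+4.34j), -4.65-9.26j], [2.14-10.15j, (-0.15+4.23j), (-2.2-9.63j)]] + [[0.07-0.00j, (-0.11+0j), (0.14-0j)], [(0.26-0j), -0.45+0.00j, (0.58-0j)], [0.05-0.00j, (-0.08+0j), 0.10-0.00j]]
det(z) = -13.20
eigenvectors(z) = [[-0.21+0.33j, (-0.21-0.33j), (0.24+0j)],[(0.67+0j), (0.67-0j), (0.96+0j)],[0.62-0.15j, (0.62+0.15j), 0.17+0.00j]]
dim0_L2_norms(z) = [11.36, 3.9, 11.52]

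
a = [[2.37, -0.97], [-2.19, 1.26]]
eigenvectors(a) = [[0.69, 0.42], [-0.72, 0.91]]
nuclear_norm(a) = 3.83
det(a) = 0.86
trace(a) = 3.63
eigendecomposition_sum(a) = [[2.29,  -1.05],[-2.37,  1.09]] + [[0.08, 0.08], [0.18, 0.17]]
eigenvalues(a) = [3.37, 0.26]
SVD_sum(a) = [[2.30, -1.12],[-2.27, 1.11]] + [[0.07, 0.15], [0.08, 0.15]]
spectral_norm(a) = 3.59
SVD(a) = [[-0.71, 0.7], [0.7, 0.71]] @ diag([3.5894067513696015, 0.24012324590160383]) @ [[-0.90, 0.44], [0.44, 0.9]]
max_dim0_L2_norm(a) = 3.23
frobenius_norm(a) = 3.60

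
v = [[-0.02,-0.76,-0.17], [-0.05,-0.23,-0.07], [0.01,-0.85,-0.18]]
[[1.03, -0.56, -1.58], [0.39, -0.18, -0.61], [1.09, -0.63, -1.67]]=v @ [[-1.9,-0.48,2.52], [-1.39,0.36,1.71], [0.4,1.76,1.35]]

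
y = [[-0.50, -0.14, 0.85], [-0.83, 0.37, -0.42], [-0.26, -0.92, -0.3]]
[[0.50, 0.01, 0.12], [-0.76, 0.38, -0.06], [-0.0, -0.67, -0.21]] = y@[[0.38, -0.15, 0.04], [-0.35, 0.75, 0.15], [0.76, 0.05, 0.19]]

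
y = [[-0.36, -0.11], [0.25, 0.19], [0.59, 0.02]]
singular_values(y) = [0.75, 0.17]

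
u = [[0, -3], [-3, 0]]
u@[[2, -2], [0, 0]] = [[0, 0], [-6, 6]]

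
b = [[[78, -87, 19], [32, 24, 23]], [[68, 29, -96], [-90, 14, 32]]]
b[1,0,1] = 29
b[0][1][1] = 24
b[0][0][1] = -87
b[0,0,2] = 19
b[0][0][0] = 78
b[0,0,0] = 78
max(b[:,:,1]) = 29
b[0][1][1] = 24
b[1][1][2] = 32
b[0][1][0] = 32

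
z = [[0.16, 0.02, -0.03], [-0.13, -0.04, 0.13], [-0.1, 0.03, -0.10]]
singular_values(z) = [0.24, 0.16, 0.01]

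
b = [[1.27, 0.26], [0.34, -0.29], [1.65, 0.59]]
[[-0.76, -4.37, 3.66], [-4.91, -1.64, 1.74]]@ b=[[3.59, 3.23], [-3.92, 0.23]]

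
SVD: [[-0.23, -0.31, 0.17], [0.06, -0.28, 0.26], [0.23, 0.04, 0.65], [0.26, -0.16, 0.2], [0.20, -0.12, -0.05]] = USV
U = [[0.19, 0.83, -0.21], [0.40, 0.41, 0.24], [0.81, -0.37, -0.39], [0.38, -0.06, 0.55], [0.07, -0.05, 0.67]]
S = [0.81, 0.46, 0.35]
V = [[0.34,-0.26,0.9], [-0.60,-0.80,-0.00], [0.72,-0.54,-0.43]]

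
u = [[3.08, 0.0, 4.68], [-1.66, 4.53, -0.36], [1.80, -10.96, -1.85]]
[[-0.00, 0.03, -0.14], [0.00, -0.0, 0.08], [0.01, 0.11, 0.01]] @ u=[[-0.3, 1.67, 0.25], [0.14, -0.88, -0.15], [-0.13, 0.39, -0.01]]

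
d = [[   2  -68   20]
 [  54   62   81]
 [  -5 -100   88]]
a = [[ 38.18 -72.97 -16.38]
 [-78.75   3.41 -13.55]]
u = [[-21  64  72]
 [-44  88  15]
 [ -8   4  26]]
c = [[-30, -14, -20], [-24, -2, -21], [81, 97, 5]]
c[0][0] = -30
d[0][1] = -68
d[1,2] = 81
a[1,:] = [-78.75, 3.41, -13.55]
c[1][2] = -21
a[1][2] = -13.55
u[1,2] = 15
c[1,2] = -21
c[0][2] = -20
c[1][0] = -24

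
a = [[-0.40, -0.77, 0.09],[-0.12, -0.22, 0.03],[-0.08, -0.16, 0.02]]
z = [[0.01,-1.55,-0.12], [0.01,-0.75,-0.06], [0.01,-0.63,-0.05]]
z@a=[[0.19, 0.35, -0.05], [0.09, 0.17, -0.02], [0.08, 0.14, -0.02]]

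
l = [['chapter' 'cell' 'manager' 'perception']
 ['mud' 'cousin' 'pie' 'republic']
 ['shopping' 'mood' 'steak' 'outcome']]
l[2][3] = 'outcome'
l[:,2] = ['manager', 'pie', 'steak']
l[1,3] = 'republic'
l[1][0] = 'mud'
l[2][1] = 'mood'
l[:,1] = ['cell', 'cousin', 'mood']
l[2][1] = 'mood'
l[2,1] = 'mood'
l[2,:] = ['shopping', 'mood', 'steak', 'outcome']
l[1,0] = 'mud'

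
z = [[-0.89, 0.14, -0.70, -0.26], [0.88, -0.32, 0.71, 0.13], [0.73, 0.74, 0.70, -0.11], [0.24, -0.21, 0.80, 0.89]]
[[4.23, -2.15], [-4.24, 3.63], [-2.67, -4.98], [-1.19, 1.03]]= z@[[-5.06, 1.92], [0.67, -7.99], [0.68, -0.76], [-0.43, -0.56]]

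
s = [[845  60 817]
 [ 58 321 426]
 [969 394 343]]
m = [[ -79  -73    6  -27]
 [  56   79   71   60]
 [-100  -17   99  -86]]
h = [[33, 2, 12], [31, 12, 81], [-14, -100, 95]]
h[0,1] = 2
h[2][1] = -100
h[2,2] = 95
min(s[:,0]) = 58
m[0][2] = 6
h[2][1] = -100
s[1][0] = 58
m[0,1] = -73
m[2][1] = -17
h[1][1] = 12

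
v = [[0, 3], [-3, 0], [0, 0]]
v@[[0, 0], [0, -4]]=[[0, -12], [0, 0], [0, 0]]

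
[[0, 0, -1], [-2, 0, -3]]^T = [[0, -2], [0, 0], [-1, -3]]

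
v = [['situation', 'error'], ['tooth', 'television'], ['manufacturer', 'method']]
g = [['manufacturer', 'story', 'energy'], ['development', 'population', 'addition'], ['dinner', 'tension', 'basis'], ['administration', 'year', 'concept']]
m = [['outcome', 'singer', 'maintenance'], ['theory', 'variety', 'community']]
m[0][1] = 'singer'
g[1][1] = 'population'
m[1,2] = 'community'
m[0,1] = 'singer'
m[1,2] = 'community'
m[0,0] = 'outcome'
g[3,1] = 'year'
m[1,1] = 'variety'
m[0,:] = ['outcome', 'singer', 'maintenance']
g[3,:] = ['administration', 'year', 'concept']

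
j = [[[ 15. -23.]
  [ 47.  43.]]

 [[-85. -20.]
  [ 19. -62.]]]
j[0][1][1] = 43.0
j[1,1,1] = -62.0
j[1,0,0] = -85.0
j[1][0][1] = -20.0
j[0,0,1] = -23.0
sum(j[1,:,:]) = -148.0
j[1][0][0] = -85.0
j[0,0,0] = 15.0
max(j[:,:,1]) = 43.0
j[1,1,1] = -62.0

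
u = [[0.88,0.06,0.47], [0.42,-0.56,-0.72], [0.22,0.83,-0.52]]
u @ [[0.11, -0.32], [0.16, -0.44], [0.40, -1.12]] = [[0.29, -0.83], [-0.33, 0.92], [-0.05, 0.15]]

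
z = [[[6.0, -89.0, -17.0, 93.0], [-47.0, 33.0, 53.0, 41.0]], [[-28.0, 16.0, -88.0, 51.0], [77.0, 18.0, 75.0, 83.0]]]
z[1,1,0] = 77.0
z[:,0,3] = [93.0, 51.0]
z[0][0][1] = -89.0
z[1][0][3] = 51.0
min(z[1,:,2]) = -88.0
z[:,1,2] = [53.0, 75.0]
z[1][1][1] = 18.0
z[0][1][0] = -47.0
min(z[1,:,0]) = -28.0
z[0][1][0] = -47.0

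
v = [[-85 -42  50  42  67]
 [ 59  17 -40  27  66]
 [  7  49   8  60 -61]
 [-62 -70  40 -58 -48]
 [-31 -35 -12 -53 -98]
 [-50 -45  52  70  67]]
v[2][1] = 49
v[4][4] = -98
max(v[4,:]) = -12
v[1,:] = [59, 17, -40, 27, 66]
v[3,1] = -70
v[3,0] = -62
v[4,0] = -31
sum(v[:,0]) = -162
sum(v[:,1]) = -126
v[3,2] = 40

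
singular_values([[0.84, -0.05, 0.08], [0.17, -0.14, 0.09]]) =[0.87, 0.15]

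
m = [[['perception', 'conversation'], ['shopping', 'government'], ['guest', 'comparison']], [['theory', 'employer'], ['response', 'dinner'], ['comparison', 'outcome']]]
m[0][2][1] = 'comparison'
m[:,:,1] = [['conversation', 'government', 'comparison'], ['employer', 'dinner', 'outcome']]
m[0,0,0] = 'perception'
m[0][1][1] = 'government'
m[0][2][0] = 'guest'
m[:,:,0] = [['perception', 'shopping', 'guest'], ['theory', 'response', 'comparison']]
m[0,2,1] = 'comparison'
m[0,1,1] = 'government'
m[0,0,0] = 'perception'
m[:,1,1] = ['government', 'dinner']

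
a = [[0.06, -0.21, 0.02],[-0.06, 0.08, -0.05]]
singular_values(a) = [0.24, 0.05]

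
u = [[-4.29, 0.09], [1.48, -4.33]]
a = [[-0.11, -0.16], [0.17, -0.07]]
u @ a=[[0.49,  0.68], [-0.90,  0.07]]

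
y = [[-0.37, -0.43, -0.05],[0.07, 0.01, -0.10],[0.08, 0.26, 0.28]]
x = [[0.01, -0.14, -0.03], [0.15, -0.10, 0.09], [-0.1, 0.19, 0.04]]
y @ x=[[-0.06, 0.09, -0.03], [0.01, -0.03, -0.01], [0.01, 0.02, 0.03]]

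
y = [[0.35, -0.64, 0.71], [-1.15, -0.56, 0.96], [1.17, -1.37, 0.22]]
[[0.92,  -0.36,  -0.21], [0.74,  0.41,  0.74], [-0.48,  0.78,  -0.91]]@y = [[0.49, -0.10, 0.26], [0.65, -1.72, 1.08], [-2.13, 1.12, 0.21]]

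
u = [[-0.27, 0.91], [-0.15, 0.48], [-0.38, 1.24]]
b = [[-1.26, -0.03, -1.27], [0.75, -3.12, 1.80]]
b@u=[[0.83, -2.74], [-0.42, 1.42]]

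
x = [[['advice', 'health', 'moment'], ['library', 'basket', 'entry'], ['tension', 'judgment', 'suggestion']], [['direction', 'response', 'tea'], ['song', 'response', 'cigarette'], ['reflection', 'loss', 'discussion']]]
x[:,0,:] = [['advice', 'health', 'moment'], ['direction', 'response', 'tea']]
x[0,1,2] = 'entry'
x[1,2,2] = 'discussion'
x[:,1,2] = ['entry', 'cigarette']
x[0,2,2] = 'suggestion'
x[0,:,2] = ['moment', 'entry', 'suggestion']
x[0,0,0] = 'advice'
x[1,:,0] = ['direction', 'song', 'reflection']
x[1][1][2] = 'cigarette'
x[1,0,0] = 'direction'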